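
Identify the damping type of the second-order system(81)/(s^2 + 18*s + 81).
Standard form: ωn²/(s²+2ζωn·s+ωn²) gives ωn=9, ζ=1.
Critically damped (ζ = 1)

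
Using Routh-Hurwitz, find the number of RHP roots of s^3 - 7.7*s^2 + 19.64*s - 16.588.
Routh array:
s^3: [1, 19.64]; s^2: [-7.7, -16.588]; s^1: [17.4857]; s^0: [-16.588]
First column: [1, -7.7, 17.4857, -16.588]. Sign changes = RHP roots = 3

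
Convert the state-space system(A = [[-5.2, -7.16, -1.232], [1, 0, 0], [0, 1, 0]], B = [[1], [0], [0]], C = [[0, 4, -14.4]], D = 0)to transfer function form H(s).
H(s) = C(sI - A)⁻¹B + D.
Characteristic polynomial det(sI - A) = s^3 + 5.2*s^2 + 7.16*s + 1.232.
Numerator from C·adj(sI-A)·B + D·det(sI-A) = 4*s - 14.4.
H(s) = (4*s - 14.4)/(s^3 + 5.2*s^2 + 7.16*s + 1.232)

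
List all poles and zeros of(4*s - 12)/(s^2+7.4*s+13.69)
Set denominator = 0: s^2 + 7.4*s + 13.69 = (s + 3.7)(s + 3.7) = 0 → Poles: -3.7, -3.7
Set numerator = 0: 4*s - 12 = 0 → Zeros: 3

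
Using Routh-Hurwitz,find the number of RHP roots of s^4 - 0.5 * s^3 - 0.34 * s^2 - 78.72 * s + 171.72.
Routh array:
s^4: [1, -0.34, 171.72]; s^3: [-0.5, -78.72]; s^2: [-157.78, 171.72]; s^1: [-79.2642]; s^0: [171.72]
First column: [1, -0.5, -157.78, -79.2642, 171.72]. Sign changes = RHP roots = 2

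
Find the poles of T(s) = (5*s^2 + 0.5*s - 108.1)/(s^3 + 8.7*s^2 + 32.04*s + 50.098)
Set denominator = 0: s^3 + 8.7*s^2 + 32.04*s + 50.098 = (s + 3.7)(s^2 + 5*s + 13.54) = 0 → Poles: -2.5 + 2.7j, -2.5 - 2.7j, -3.7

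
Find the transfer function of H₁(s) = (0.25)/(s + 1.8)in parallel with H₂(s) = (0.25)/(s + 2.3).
Parallel: H = H₁ + H₂ = (n₁·d₂ + n₂·d₁)/(d₁·d₂).
n₁·d₂ = 0.25*s + 0.575. n₂·d₁ = 0.25*s + 0.45. Sum = 0.5*s + 1.025. d₁·d₂ = s^2 + 4.1*s + 4.14.
H(s) = (0.5*s + 1.025)/(s^2 + 4.1*s + 4.14)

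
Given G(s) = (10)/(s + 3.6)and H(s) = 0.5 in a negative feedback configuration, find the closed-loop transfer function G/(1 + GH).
Closed-loop T = G/(1+GH).
Numerator: G_num * H_den = 10.
Denominator: G_den * H_den + G_num * H_num = (s + 3.6) + (5) = s + 8.6.
T(s) = (10)/(s + 8.6)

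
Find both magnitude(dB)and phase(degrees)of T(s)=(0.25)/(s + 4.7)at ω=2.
Substitute s = j*2: T(j2) = 0.0450364 - 0.0191644j.
|T| = 20*log₁₀(sqrt(Re²+Im²)) = -26.21 dB.
∠T = atan2(Im, Re) = -23.05°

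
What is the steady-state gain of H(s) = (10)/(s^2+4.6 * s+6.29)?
DC gain = H(0) = num(0)/den(0) = 10/6.29 = 1.59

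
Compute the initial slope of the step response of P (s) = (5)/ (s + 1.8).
IVT: y'(0⁺) = lim_{s→∞} s²·Y(s) = lim_{s→∞} s·P(s).
deg(num) = 0, deg(den) = 1, relative degree = 1, so s·P(s) → (leading num)/(leading den) = 5/1 = 5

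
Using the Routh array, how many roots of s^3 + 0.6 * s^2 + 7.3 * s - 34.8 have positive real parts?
Routh array:
s^3: [1, 7.3]; s^2: [0.6, -34.8]; s^1: [65.3]; s^0: [-34.8]
First column: [1, 0.6, 65.3, -34.8]. Sign changes = RHP roots = 1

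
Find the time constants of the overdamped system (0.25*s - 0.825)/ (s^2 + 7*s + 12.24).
Overdamped: real poles at -3.6, -3.4. τ = -1/pole → τ₁ = 0.2778, τ₂ = 0.2941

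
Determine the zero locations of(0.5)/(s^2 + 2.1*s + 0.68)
Numerator is a nonzero constant (0.5) → Zeros: none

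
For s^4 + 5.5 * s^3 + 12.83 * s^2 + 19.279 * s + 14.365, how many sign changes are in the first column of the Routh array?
Routh array:
s^4: [1, 12.83, 14.365]; s^3: [5.5, 19.279]; s^2: [9.32473, 14.365]; s^1: [10.8061]; s^0: [14.365]
First column: [1, 5.5, 9.32473, 10.8061, 14.365]. Sign changes = 0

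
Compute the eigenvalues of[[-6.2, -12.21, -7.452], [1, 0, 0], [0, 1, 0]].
Eigenvalues solve det(λI - A) = 0.
Characteristic polynomial: λ^3 + 6.2*λ^2 + 12.21*λ + 7.452 = 0.
Factor: (λ + 1.2)(λ + 2.3)(λ + 2.7) = 0.
Roots: -1.2, -2.3, -2.7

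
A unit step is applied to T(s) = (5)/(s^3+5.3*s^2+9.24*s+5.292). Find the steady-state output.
FVT: lim_{t→∞} y(t) = lim_{s→0} s*Y(s) where Y(s) = T(s)/s.
= lim_{s→0} T(s) = T(0) = num(0)/den(0) = 5/5.292 = 0.9448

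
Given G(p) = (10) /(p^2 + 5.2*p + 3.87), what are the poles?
Set denominator = 0: p^2 + 5.2*p + 3.87 = (p + 4.3)(p + 0.9) = 0 → Poles: -0.9, -4.3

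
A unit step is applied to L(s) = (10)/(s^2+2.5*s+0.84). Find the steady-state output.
FVT: lim_{t→∞} y(t) = lim_{s→0} s*Y(s) where Y(s) = L(s)/s.
= lim_{s→0} L(s) = L(0) = num(0)/den(0) = 10/0.84 = 11.9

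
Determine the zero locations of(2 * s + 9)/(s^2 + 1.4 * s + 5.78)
Set numerator = 0: 2*s + 9 = 0 → Zeros: -4.5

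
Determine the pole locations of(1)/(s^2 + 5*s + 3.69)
Set denominator = 0: s^2 + 5*s + 3.69 = (s + 4.1)(s + 0.9) = 0 → Poles: -0.9, -4.1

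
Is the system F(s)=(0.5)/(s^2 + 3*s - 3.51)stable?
Denominator: s^2 + 3*s - 3.51 = (s - 0.9)(s + 3.9). Poles: -3.9, 0.9. All Re(p)<0: No (unstable)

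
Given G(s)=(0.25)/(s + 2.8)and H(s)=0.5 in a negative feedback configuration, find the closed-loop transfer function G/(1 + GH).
Closed-loop T = G/(1+GH).
Numerator: G_num * H_den = 0.25.
Denominator: G_den * H_den + G_num * H_num = (s + 2.8) + (0.125) = s + 2.925.
T(s) = (0.25)/(s + 2.925)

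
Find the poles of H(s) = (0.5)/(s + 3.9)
Set denominator = 0: s + 3.9 = 0 → Poles: -3.9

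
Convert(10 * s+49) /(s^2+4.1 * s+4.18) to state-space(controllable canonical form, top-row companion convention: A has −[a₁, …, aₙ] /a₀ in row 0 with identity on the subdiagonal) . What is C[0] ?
Reachable canonical form: C = numerator coefficients (right-aligned, zero-padded to length n).
num = 10*s + 49, C = [[10, 49]].
C[0] = 10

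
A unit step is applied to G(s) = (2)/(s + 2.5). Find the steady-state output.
FVT: lim_{t→∞} y(t) = lim_{s→0} s*Y(s) where Y(s) = G(s)/s.
= lim_{s→0} G(s) = G(0) = num(0)/den(0) = 2/2.5 = 0.8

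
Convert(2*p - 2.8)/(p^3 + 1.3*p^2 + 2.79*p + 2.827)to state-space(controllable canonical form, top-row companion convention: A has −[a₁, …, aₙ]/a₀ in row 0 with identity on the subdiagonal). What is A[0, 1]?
Reachable canonical form for den = p^3 + 1.3*p^2 + 2.79*p + 2.827: top row of A = -[a₁,a₂,...,aₙ]/a₀, ones on the subdiagonal, zeros elsewhere.
A = [[-1.3, -2.79, -2.827], [1, 0, 0], [0, 1, 0]].
A[0,1] = -2.79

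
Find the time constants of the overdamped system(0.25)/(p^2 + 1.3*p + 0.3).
Overdamped: real poles at -1, -0.3. τ = -1/pole → τ₁ = 1, τ₂ = 3.333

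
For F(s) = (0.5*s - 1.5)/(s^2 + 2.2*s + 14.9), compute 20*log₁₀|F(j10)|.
Substitute s = j*10: F(j10) = 0.0307597 - 0.0508024j.
|F(j10)| = sqrt(Re² + Im²) = 0.05939.
20*log₁₀(0.05939) = -24.53 dB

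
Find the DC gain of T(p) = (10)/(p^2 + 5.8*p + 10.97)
DC gain = T(0) = num(0)/den(0) = 10/10.97 = 0.9116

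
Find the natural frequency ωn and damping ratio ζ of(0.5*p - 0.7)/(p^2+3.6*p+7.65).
Underdamped: complex pole -1.8 + 2.1j. ωn = |pole| = 2.766, ζ = -Re(pole)/ωn = 0.6508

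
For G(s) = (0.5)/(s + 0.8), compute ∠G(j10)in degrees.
Substitute s = j*10: G(j10) = 0.00397456 - 0.049682j.
∠G(j10) = atan2(Im, Re) = atan2(-0.049682, 0.00397456) = -85.43°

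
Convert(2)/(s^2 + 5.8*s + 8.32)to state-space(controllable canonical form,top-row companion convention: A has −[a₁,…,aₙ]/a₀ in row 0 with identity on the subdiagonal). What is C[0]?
Reachable canonical form: C = numerator coefficients (right-aligned, zero-padded to length n).
num = 2, C = [[0, 2]].
C[0] = 0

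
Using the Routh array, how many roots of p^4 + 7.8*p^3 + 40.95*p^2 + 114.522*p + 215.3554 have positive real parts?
Routh array:
p^4: [1, 40.95, 215.3554]; p^3: [7.8, 114.522]; p^2: [26.2677, 215.3554]; p^1: [50.5738]; p^0: [215.3554]
First column: [1, 7.8, 26.2677, 50.5738, 215.3554]. Sign changes = RHP roots = 0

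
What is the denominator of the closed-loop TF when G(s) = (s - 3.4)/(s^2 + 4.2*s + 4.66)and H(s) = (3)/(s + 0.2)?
Characteristic poly = G_den * H_den + G_num * H_num = (s^3 + 4.4*s^2 + 5.5*s + 0.932) + (3*s - 10.2) = s^3 + 4.4*s^2 + 8.5*s - 9.268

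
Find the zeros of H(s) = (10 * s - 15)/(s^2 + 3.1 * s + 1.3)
Set numerator = 0: 10*s - 15 = 0 → Zeros: 1.5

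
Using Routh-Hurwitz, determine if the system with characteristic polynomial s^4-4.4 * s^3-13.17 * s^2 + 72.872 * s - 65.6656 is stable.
Routh array:
s^4: [1, -13.17, -65.6656]; s^3: [-4.4, 72.872]; s^2: [3.39182, -65.6656]; s^1: [-12.312]; s^0: [-65.6656]
First column: [1, -4.4, 3.39182, -12.312, -65.6656]. Sign changes = 3.
No, unstable (3 RHP root(s))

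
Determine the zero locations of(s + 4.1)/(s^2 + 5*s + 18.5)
Set numerator = 0: s + 4.1 = 0 → Zeros: -4.1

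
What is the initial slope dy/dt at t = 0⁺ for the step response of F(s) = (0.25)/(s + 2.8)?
IVT: y'(0⁺) = lim_{s→∞} s²·Y(s) = lim_{s→∞} s·F(s).
deg(num) = 0, deg(den) = 1, relative degree = 1, so s·F(s) → (leading num)/(leading den) = 0.25/1 = 0.25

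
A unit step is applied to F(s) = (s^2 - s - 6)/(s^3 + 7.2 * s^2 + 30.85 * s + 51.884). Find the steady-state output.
FVT: lim_{t→∞} y(t) = lim_{s→0} s*Y(s) where Y(s) = F(s)/s.
= lim_{s→0} F(s) = F(0) = num(0)/den(0) = -6/51.884 = -0.1156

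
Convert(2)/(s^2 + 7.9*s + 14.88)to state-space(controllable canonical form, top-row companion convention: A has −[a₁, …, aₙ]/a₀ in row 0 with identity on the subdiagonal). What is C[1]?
Reachable canonical form: C = numerator coefficients (right-aligned, zero-padded to length n).
num = 2, C = [[0, 2]].
C[1] = 2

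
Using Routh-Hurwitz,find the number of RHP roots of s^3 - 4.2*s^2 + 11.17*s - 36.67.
Routh array:
s^3: [1, 11.17]; s^2: [-4.2, -36.67]; s^1: [2.43905]; s^0: [-36.67]
First column: [1, -4.2, 2.43905, -36.67]. Sign changes = RHP roots = 3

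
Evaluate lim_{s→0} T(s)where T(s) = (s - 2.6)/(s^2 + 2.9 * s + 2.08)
DC gain = T(0) = num(0)/den(0) = -2.6/2.08 = -1.25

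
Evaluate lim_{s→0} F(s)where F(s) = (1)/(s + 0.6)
DC gain = F(0) = num(0)/den(0) = 1/0.6 = 1.667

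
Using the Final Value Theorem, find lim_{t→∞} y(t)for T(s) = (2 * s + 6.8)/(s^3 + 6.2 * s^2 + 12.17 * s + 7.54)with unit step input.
FVT: lim_{t→∞} y(t) = lim_{s→0} s*Y(s) where Y(s) = T(s)/s.
= lim_{s→0} T(s) = T(0) = num(0)/den(0) = 6.8/7.54 = 0.9019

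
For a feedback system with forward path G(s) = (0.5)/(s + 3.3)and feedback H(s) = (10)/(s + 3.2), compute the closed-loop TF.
Closed-loop T = G/(1+GH).
Numerator: G_num * H_den = 0.5*s + 1.6.
Denominator: G_den * H_den + G_num * H_num = (s^2 + 6.5*s + 10.56) + (5) = s^2 + 6.5*s + 15.56.
T(s) = (0.5*s + 1.6)/(s^2 + 6.5*s + 15.56)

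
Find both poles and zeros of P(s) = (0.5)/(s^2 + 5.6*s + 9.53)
Set denominator = 0: s^2 + 5.6*s + 9.53 = 0 → Poles: -2.8 + 1.3j, -2.8 - 1.3j
Numerator is a nonzero constant (0.5) → Zeros: none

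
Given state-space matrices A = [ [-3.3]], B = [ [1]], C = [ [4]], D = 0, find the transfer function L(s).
L(s) = C(sI - A)⁻¹B + D.
Characteristic polynomial det(sI - A) = s + 3.3.
Numerator from C·adj(sI-A)·B + D·det(sI-A) = 4.
L(s) = (4)/(s + 3.3)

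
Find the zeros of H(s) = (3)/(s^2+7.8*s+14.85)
Numerator is a nonzero constant (3) → Zeros: none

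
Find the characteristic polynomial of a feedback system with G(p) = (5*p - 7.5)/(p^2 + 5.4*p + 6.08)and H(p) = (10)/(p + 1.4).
Characteristic poly = G_den * H_den + G_num * H_num = (p^3 + 6.8*p^2 + 13.64*p + 8.512) + (50*p - 75) = p^3 + 6.8*p^2 + 63.64*p - 66.488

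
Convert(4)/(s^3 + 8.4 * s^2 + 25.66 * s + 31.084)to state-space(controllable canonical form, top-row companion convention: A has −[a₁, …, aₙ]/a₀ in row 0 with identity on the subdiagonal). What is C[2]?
Reachable canonical form: C = numerator coefficients (right-aligned, zero-padded to length n).
num = 4, C = [[0, 0, 4]].
C[2] = 4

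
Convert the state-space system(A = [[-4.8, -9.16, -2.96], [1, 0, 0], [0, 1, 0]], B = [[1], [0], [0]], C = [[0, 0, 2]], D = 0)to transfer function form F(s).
F(s) = C(sI - A)⁻¹B + D.
Characteristic polynomial det(sI - A) = s^3 + 4.8*s^2 + 9.16*s + 2.96.
Numerator from C·adj(sI-A)·B + D·det(sI-A) = 2.
F(s) = (2)/(s^3 + 4.8*s^2 + 9.16*s + 2.96)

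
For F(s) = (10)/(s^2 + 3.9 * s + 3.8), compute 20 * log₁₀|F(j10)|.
Substitute s = j*10: F(j10) = -0.0892771 - 0.0361934j.
|F(j10)| = sqrt(Re² + Im²) = 0.09633.
20*log₁₀(0.09633) = -20.32 dB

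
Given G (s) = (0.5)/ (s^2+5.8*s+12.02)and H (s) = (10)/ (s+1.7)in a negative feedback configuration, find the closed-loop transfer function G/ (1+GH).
Closed-loop T = G/(1+GH).
Numerator: G_num * H_den = 0.5*s + 0.85.
Denominator: G_den * H_den + G_num * H_num = (s^3 + 7.5*s^2 + 21.88*s + 20.434) + (5) = s^3 + 7.5*s^2 + 21.88*s + 25.434.
T(s) = (0.5*s + 0.85)/(s^3 + 7.5*s^2 + 21.88*s + 25.434)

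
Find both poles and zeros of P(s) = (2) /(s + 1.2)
Set denominator = 0: s + 1.2 = 0 → Poles: -1.2
Numerator is a nonzero constant (2) → Zeros: none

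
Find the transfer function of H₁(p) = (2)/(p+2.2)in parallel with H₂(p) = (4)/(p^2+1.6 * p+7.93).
Parallel: H = H₁ + H₂ = (n₁·d₂ + n₂·d₁)/(d₁·d₂).
n₁·d₂ = 2*p^2 + 3.2*p + 15.86. n₂·d₁ = 4*p + 8.8. Sum = 2*p^2 + 7.2*p + 24.66. d₁·d₂ = p^3 + 3.8*p^2 + 11.45*p + 17.446.
H(p) = (2*p^2 + 7.2*p + 24.66)/(p^3 + 3.8*p^2 + 11.45*p + 17.446)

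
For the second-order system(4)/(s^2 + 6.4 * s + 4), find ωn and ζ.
Standard form: ωn²/(s²+2ζωn·s+ωn²).
const=4=ωn² → ωn=2, s coeff=6.4=2ζωn → ζ=1.6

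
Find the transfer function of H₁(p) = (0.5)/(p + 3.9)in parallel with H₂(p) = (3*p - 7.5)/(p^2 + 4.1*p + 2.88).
Parallel: H = H₁ + H₂ = (n₁·d₂ + n₂·d₁)/(d₁·d₂).
n₁·d₂ = 0.5*p^2 + 2.05*p + 1.44. n₂·d₁ = 3*p^2 + 4.2*p - 29.25. Sum = 3.5*p^2 + 6.25*p - 27.81. d₁·d₂ = p^3 + 8*p^2 + 18.87*p + 11.232.
H(p) = (3.5*p^2 + 6.25*p - 27.81)/(p^3 + 8*p^2 + 18.87*p + 11.232)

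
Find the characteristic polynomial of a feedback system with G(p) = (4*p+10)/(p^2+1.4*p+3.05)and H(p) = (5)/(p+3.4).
Characteristic poly = G_den * H_den + G_num * H_num = (p^3 + 4.8*p^2 + 7.81*p + 10.37) + (20*p + 50) = p^3 + 4.8*p^2 + 27.81*p + 60.37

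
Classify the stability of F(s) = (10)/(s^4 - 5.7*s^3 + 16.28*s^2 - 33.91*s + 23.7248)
Denominator: s^4 - 5.7*s^3 + 16.28*s^2 - 33.91*s + 23.7248 = (s - 1.1)(s - 3.2)(s^2 - 1.4*s + 6.74). Poles: 0.7 + 2.5j, 0.7 - 2.5j, 1.1, 3.2. Unstable (4 pole(s) in RHP)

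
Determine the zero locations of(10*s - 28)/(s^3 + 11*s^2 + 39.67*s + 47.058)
Set numerator = 0: 10*s - 28 = 0 → Zeros: 2.8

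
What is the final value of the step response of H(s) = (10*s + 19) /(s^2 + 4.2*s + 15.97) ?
FVT: lim_{t→∞} y(t) = lim_{s→0} s*Y(s) where Y(s) = H(s)/s.
= lim_{s→0} H(s) = H(0) = num(0)/den(0) = 19/15.97 = 1.19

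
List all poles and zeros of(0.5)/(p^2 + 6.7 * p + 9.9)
Set denominator = 0: p^2 + 6.7*p + 9.9 = (p + 2.2)(p + 4.5) = 0 → Poles: -2.2, -4.5
Numerator is a nonzero constant (0.5) → Zeros: none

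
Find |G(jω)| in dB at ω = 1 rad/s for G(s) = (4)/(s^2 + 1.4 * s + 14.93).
Substitute s = j*1: G(j1) = 0.284279 - 0.0285707j.
|G(j1)| = sqrt(Re² + Im²) = 0.2857.
20*log₁₀(0.2857) = -10.88 dB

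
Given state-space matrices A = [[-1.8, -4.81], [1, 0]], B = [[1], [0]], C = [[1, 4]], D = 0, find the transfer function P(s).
P(s) = C(sI - A)⁻¹B + D.
Characteristic polynomial det(sI - A) = s^2 + 1.8*s + 4.81.
Numerator from C·adj(sI-A)·B + D·det(sI-A) = s + 4.
P(s) = (s + 4)/(s^2 + 1.8*s + 4.81)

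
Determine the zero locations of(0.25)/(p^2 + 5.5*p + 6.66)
Numerator is a nonzero constant (0.25) → Zeros: none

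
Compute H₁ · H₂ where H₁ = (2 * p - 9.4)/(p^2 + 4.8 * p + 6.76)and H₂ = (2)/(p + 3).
Series: H = H₁ · H₂ = (n₁·n₂)/(d₁·d₂).
Num: n₁·n₂ = 4*p - 18.8. Den: d₁·d₂ = p^3 + 7.8*p^2 + 21.16*p + 20.28.
H(p) = (4*p - 18.8)/(p^3 + 7.8*p^2 + 21.16*p + 20.28)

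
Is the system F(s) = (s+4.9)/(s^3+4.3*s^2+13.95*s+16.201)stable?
Denominator: s^3 + 4.3*s^2 + 13.95*s + 16.201 = (s + 1.7)(s^2 + 2.6*s + 9.53). Poles: -1.3 + 2.8j, -1.3 - 2.8j, -1.7. All Re(p)<0: Yes (stable)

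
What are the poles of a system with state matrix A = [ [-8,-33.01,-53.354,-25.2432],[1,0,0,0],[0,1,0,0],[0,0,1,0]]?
Eigenvalues solve det(λI - A) = 0.
Characteristic polynomial: λ^4 + 8*λ^3 + 33.01*λ^2 + 53.354*λ + 25.2432 = 0.
Factor: (λ + 0.8)(λ + 1.8)(λ^2 + 5.4*λ + 17.53) = 0.
Roots: -0.8, -1.8, -2.7 + 3.2j, -2.7 - 3.2j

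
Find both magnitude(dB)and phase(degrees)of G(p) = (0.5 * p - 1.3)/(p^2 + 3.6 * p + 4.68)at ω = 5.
Substitute p = j*5: G(j5) = 0.0969138 - 0.0371827j.
|G| = 20*log₁₀(sqrt(Re²+Im²)) = -19.68 dB.
∠G = atan2(Im, Re) = -20.99°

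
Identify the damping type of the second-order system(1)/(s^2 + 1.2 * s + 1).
Standard form: ωn²/(s²+2ζωn·s+ωn²) gives ωn=1, ζ=0.6.
Underdamped (ζ = 0.6 < 1)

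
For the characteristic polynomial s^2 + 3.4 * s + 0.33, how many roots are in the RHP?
s^2 + 3.4*s + 0.33 = (s + 3.3)(s + 0.1). Poles: -0.1, -3.3. RHP poles (Re>0): 0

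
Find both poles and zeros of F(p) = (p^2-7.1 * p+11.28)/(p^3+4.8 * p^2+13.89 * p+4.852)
Set denominator = 0: p^3 + 4.8*p^2 + 13.89*p + 4.852 = (p + 0.4)(p^2 + 4.4*p + 12.13) = 0 → Poles: -0.4, -2.2 + 2.7j, -2.2 - 2.7j
Set numerator = 0: p^2 - 7.1*p + 11.28 = (p - 4.7)(p - 2.4) = 0 → Zeros: 2.4, 4.7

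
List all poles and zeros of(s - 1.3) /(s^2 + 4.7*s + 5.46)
Set denominator = 0: s^2 + 4.7*s + 5.46 = (s + 2.1)(s + 2.6) = 0 → Poles: -2.1, -2.6
Set numerator = 0: s - 1.3 = 0 → Zeros: 1.3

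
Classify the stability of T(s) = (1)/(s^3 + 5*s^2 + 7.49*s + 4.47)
Denominator: s^3 + 5*s^2 + 7.49*s + 4.47 = (s + 3)(s^2 + 2*s + 1.49). Poles: -1 + 0.7j, -1 - 0.7j, -3. Stable (all poles in LHP)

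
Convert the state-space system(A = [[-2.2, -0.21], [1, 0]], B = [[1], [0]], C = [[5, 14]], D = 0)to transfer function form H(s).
H(s) = C(sI - A)⁻¹B + D.
Characteristic polynomial det(sI - A) = s^2 + 2.2*s + 0.21.
Numerator from C·adj(sI-A)·B + D·det(sI-A) = 5*s + 14.
H(s) = (5*s + 14)/(s^2 + 2.2*s + 0.21)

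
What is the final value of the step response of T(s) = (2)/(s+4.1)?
FVT: lim_{t→∞} y(t) = lim_{s→0} s*Y(s) where Y(s) = T(s)/s.
= lim_{s→0} T(s) = T(0) = num(0)/den(0) = 2/4.1 = 0.4878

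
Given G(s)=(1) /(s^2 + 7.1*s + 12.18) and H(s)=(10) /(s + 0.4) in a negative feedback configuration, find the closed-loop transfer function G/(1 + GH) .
Closed-loop T = G/(1+GH).
Numerator: G_num * H_den = s + 0.4.
Denominator: G_den * H_den + G_num * H_num = (s^3 + 7.5*s^2 + 15.02*s + 4.872) + (10) = s^3 + 7.5*s^2 + 15.02*s + 14.872.
T(s) = (s + 0.4)/(s^3 + 7.5*s^2 + 15.02*s + 14.872)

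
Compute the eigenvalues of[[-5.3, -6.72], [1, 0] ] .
Eigenvalues solve det(λI - A) = 0.
Characteristic polynomial: λ^2 + 5.3*λ + 6.72 = 0.
Factor: (λ + 2.1)(λ + 3.2) = 0.
Roots: -2.1, -3.2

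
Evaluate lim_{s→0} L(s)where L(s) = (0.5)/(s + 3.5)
DC gain = L(0) = num(0)/den(0) = 0.5/3.5 = 0.1429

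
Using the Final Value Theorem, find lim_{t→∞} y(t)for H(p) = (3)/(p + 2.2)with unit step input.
FVT: lim_{t→∞} y(t) = lim_{p→0} p*Y(p) where Y(p) = H(p)/p.
= lim_{p→0} H(p) = H(0) = num(0)/den(0) = 3/2.2 = 1.364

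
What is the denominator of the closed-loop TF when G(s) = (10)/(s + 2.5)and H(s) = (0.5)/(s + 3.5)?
Characteristic poly = G_den * H_den + G_num * H_num = (s^2 + 6*s + 8.75) + (5) = s^2 + 6*s + 13.75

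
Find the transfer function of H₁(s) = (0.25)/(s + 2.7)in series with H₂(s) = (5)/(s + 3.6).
Series: H = H₁ · H₂ = (n₁·n₂)/(d₁·d₂).
Num: n₁·n₂ = 1.25. Den: d₁·d₂ = s^2 + 6.3*s + 9.72.
H(s) = (1.25)/(s^2 + 6.3*s + 9.72)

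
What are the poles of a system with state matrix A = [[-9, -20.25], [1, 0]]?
Eigenvalues solve det(λI - A) = 0.
Characteristic polynomial: λ^2 + 9*λ + 20.25 = 0.
Factor: (λ + 4.5)(λ + 4.5) = 0.
Roots: -4.5, -4.5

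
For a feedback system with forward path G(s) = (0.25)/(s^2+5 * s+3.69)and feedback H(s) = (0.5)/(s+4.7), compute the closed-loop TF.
Closed-loop T = G/(1+GH).
Numerator: G_num * H_den = 0.25*s + 1.175.
Denominator: G_den * H_den + G_num * H_num = (s^3 + 9.7*s^2 + 27.19*s + 17.343) + (0.125) = s^3 + 9.7*s^2 + 27.19*s + 17.468.
T(s) = (0.25*s + 1.175)/(s^3 + 9.7*s^2 + 27.19*s + 17.468)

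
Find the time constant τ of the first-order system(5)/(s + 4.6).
First-order system: τ = -1/pole. Pole = -4.6. τ = -1/(-4.6) = 0.2174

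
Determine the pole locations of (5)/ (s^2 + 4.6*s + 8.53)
Set denominator = 0: s^2 + 4.6*s + 8.53 = 0 → Poles: -2.3 + 1.8j, -2.3 - 1.8j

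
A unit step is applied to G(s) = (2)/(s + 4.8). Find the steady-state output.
FVT: lim_{t→∞} y(t) = lim_{s→0} s*Y(s) where Y(s) = G(s)/s.
= lim_{s→0} G(s) = G(0) = num(0)/den(0) = 2/4.8 = 0.4167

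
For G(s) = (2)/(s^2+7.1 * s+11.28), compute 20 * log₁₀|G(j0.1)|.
Substitute s = j*0.1: G(j0.1) = 0.176761 - 0.0111358j.
|G(j0.1)| = sqrt(Re² + Im²) = 0.1771.
20*log₁₀(0.1771) = -15.04 dB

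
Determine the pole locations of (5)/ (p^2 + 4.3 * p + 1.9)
Set denominator = 0: p^2 + 4.3*p + 1.9 = (p + 3.8)(p + 0.5) = 0 → Poles: -0.5, -3.8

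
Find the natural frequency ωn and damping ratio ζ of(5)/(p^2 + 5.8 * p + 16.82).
Underdamped: complex pole -2.9 + 2.9j. ωn = |pole| = 4.101, ζ = -Re(pole)/ωn = 0.7071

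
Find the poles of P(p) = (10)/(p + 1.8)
Set denominator = 0: p + 1.8 = 0 → Poles: -1.8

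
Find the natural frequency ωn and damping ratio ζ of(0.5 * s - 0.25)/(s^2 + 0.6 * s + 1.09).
Underdamped: complex pole -0.3 + 1j. ωn = |pole| = 1.044, ζ = -Re(pole)/ωn = 0.2873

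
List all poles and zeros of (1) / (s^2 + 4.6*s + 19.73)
Set denominator = 0: s^2 + 4.6*s + 19.73 = 0 → Poles: -2.3 + 3.8j, -2.3 - 3.8j
Numerator is a nonzero constant (1) → Zeros: none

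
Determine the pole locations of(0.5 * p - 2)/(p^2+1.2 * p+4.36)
Set denominator = 0: p^2 + 1.2*p + 4.36 = 0 → Poles: -0.6 + 2j, -0.6 - 2j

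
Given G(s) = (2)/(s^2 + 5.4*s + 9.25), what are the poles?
Set denominator = 0: s^2 + 5.4*s + 9.25 = 0 → Poles: -2.7 + 1.4j, -2.7 - 1.4j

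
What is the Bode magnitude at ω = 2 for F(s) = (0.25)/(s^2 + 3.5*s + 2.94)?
Substitute s = j*2: F(j2) = -0.00528693 - 0.0349137j.
|F(j2)| = sqrt(Re² + Im²) = 0.03531.
20*log₁₀(0.03531) = -29.04 dB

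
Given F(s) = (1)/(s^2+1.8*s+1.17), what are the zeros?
Numerator is a nonzero constant (1) → Zeros: none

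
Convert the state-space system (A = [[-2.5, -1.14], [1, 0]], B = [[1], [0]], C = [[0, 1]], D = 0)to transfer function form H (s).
H(s) = C(sI - A)⁻¹B + D.
Characteristic polynomial det(sI - A) = s^2 + 2.5*s + 1.14.
Numerator from C·adj(sI-A)·B + D·det(sI-A) = 1.
H(s) = (1)/(s^2 + 2.5*s + 1.14)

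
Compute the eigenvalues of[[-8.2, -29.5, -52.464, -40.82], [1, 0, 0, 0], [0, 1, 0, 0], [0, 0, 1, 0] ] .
Eigenvalues solve det(λI - A) = 0.
Characteristic polynomial: λ^4 + 8.2*λ^3 + 29.5*λ^2 + 52.464*λ + 40.82 = 0.
Factor: (λ^2 + 3.8*λ + 6.5)(λ^2 + 4.4*λ + 6.28) = 0.
Roots: -1.9 + 1.7j, -1.9 - 1.7j, -2.2 + 1.2j, -2.2 - 1.2j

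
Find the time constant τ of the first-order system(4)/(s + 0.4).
First-order system: τ = -1/pole. Pole = -0.4. τ = -1/(-0.4) = 2.5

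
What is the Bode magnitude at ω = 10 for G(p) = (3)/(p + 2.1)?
Substitute p = j*10: G(j10) = 0.060339 - 0.287329j.
|G(j10)| = sqrt(Re² + Im²) = 0.2936.
20*log₁₀(0.2936) = -10.64 dB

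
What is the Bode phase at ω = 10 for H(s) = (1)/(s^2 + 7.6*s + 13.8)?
Substitute s = j*10: H(j10) = -0.00652712 - 0.00575477j.
∠H(j10) = atan2(Im, Re) = atan2(-0.00575477, -0.00652712) = -138.60°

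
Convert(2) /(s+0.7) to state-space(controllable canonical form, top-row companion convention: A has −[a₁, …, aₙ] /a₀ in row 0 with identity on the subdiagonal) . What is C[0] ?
Reachable canonical form: C = numerator coefficients (right-aligned, zero-padded to length n).
num = 2, C = [[2]].
C[0] = 2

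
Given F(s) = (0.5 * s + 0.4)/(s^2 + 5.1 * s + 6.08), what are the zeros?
Set numerator = 0: 0.5*s + 0.4 = 0 → Zeros: -0.8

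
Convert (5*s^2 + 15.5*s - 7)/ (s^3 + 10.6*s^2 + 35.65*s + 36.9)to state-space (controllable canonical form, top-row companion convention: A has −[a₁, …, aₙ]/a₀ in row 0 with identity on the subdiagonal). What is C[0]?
Reachable canonical form: C = numerator coefficients (right-aligned, zero-padded to length n).
num = 5*s^2 + 15.5*s - 7, C = [[5, 15.5, -7]].
C[0] = 5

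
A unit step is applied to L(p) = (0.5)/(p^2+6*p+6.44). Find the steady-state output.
FVT: lim_{t→∞} y(t) = lim_{p→0} p*Y(p) where Y(p) = L(p)/p.
= lim_{p→0} L(p) = L(0) = num(0)/den(0) = 0.5/6.44 = 0.07764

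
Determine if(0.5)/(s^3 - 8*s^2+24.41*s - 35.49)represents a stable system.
Denominator: s^3 - 8*s^2 + 24.41*s - 35.49 = (s - 4.2)(s^2 - 3.8*s + 8.45). Poles: 1.9 + 2.2j, 1.9 - 2.2j, 4.2. All Re(p)<0: No (unstable)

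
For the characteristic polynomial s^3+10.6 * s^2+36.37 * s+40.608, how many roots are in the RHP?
s^3 + 10.6*s^2 + 36.37*s + 40.608 = (s + 4.7)(s + 2.7)(s + 3.2). Poles: -2.7, -3.2, -4.7. RHP poles (Re>0): 0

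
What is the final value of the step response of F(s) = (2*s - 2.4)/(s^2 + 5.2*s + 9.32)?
FVT: lim_{t→∞} y(t) = lim_{s→0} s*Y(s) where Y(s) = F(s)/s.
= lim_{s→0} F(s) = F(0) = num(0)/den(0) = -2.4/9.32 = -0.2575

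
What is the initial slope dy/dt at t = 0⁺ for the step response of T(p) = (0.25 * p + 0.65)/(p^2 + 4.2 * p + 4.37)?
IVT: y'(0⁺) = lim_{p→∞} p²·Y(p) = lim_{p→∞} p·T(p).
deg(num) = 1, deg(den) = 2, relative degree = 1, so p·T(p) → (leading num)/(leading den) = 0.25/1 = 0.25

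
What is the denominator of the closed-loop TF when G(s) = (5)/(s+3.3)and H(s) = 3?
Characteristic poly = G_den * H_den + G_num * H_num = (s + 3.3) + (15) = s + 18.3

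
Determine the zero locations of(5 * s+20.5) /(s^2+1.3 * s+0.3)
Set numerator = 0: 5*s + 20.5 = 0 → Zeros: -4.1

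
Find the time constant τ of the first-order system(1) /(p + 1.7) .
First-order system: τ = -1/pole. Pole = -1.7. τ = -1/(-1.7) = 0.5882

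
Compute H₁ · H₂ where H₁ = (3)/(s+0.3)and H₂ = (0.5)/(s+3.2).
Series: H = H₁ · H₂ = (n₁·n₂)/(d₁·d₂).
Num: n₁·n₂ = 1.5. Den: d₁·d₂ = s^2 + 3.5*s + 0.96.
H(s) = (1.5)/(s^2 + 3.5*s + 0.96)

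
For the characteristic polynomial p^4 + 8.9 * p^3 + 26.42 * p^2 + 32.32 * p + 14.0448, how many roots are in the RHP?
p^4 + 8.9*p^3 + 26.42*p^2 + 32.32*p + 14.0448 = (p + 4.4)(p + 1.4)(p + 1.9)(p + 1.2). Poles: -1.2, -1.4, -1.9, -4.4. RHP poles (Re>0): 0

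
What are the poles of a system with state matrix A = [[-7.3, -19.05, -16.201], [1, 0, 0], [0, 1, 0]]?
Eigenvalues solve det(λI - A) = 0.
Characteristic polynomial: λ^3 + 7.3*λ^2 + 19.05*λ + 16.201 = 0.
Factor: (λ + 1.7)(λ^2 + 5.6*λ + 9.53) = 0.
Roots: -1.7, -2.8 + 1.3j, -2.8 - 1.3j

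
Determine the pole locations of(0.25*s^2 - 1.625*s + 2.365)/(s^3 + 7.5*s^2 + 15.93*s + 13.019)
Set denominator = 0: s^3 + 7.5*s^2 + 15.93*s + 13.019 = (s + 4.7)(s^2 + 2.8*s + 2.77) = 0 → Poles: -1.4 + 0.9j, -1.4 - 0.9j, -4.7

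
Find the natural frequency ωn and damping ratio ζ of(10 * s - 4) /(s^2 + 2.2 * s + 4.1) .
Underdamped: complex pole -1.1 + 1.7j. ωn = |pole| = 2.025, ζ = -Re(pole)/ωn = 0.5433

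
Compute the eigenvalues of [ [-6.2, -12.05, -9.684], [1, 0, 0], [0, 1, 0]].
Eigenvalues solve det(λI - A) = 0.
Characteristic polynomial: λ^3 + 6.2*λ^2 + 12.05*λ + 9.684 = 0.
Factor: (λ + 3.6)(λ^2 + 2.6*λ + 2.69) = 0.
Roots: -1.3 + 1j, -1.3 - 1j, -3.6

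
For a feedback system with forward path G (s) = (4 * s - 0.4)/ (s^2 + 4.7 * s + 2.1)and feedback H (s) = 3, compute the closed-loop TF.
Closed-loop T = G/(1+GH).
Numerator: G_num * H_den = 4*s - 0.4.
Denominator: G_den * H_den + G_num * H_num = (s^2 + 4.7*s + 2.1) + (12*s - 1.2) = s^2 + 16.7*s + 0.9.
T(s) = (4*s - 0.4)/(s^2 + 16.7*s + 0.9)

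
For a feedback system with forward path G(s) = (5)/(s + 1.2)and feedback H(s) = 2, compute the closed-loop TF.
Closed-loop T = G/(1+GH).
Numerator: G_num * H_den = 5.
Denominator: G_den * H_den + G_num * H_num = (s + 1.2) + (10) = s + 11.2.
T(s) = (5)/(s + 11.2)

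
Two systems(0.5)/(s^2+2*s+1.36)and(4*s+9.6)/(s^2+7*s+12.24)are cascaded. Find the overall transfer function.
Series: H = H₁ · H₂ = (n₁·n₂)/(d₁·d₂).
Num: n₁·n₂ = 2*s + 4.8. Den: d₁·d₂ = s^4 + 9*s^3 + 27.6*s^2 + 34*s + 16.6464.
H(s) = (2*s + 4.8)/(s^4 + 9*s^3 + 27.6*s^2 + 34*s + 16.6464)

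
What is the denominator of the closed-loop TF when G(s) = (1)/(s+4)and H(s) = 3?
Characteristic poly = G_den * H_den + G_num * H_num = (s + 4) + (3) = s + 7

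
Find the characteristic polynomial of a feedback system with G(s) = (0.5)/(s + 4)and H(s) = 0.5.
Characteristic poly = G_den * H_den + G_num * H_num = (s + 4) + (0.25) = s + 4.25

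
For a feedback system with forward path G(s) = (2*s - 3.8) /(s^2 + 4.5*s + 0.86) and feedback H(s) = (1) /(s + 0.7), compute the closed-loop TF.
Closed-loop T = G/(1+GH).
Numerator: G_num * H_den = 2*s^2 - 2.4*s - 2.66.
Denominator: G_den * H_den + G_num * H_num = (s^3 + 5.2*s^2 + 4.01*s + 0.602) + (2*s - 3.8) = s^3 + 5.2*s^2 + 6.01*s - 3.198.
T(s) = (2*s^2 - 2.4*s - 2.66)/(s^3 + 5.2*s^2 + 6.01*s - 3.198)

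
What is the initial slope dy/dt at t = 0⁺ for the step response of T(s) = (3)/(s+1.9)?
IVT: y'(0⁺) = lim_{s→∞} s²·Y(s) = lim_{s→∞} s·T(s).
deg(num) = 0, deg(den) = 1, relative degree = 1, so s·T(s) → (leading num)/(leading den) = 3/1 = 3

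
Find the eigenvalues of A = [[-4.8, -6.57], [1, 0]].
Eigenvalues solve det(λI - A) = 0.
Characteristic polynomial: λ^2 + 4.8*λ + 6.57 = 0.
Roots: -2.4 + 0.9j, -2.4 - 0.9j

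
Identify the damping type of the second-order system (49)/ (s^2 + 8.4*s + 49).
Standard form: ωn²/(s²+2ζωn·s+ωn²) gives ωn=7, ζ=0.6.
Underdamped (ζ = 0.6 < 1)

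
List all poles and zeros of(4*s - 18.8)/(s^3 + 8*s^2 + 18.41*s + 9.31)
Set denominator = 0: s^3 + 8*s^2 + 18.41*s + 9.31 = (s + 3.5)(s + 3.8)(s + 0.7) = 0 → Poles: -0.7, -3.5, -3.8
Set numerator = 0: 4*s - 18.8 = 0 → Zeros: 4.7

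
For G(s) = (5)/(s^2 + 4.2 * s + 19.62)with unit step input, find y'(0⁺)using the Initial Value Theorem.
IVT: y'(0⁺) = lim_{s→∞} s²·Y(s) = lim_{s→∞} s·G(s).
deg(num) = 0, deg(den) = 2, relative degree = 2 ≥ 2, so s·G(s) → 0. Initial slope = 0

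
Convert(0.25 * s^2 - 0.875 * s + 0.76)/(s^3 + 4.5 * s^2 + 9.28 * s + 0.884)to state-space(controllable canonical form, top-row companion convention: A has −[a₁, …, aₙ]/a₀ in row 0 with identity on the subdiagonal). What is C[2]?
Reachable canonical form: C = numerator coefficients (right-aligned, zero-padded to length n).
num = 0.25*s^2 - 0.875*s + 0.76, C = [[0.25, -0.875, 0.76]].
C[2] = 0.76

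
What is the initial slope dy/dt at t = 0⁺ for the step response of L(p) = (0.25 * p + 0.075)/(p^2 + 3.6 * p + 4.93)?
IVT: y'(0⁺) = lim_{p→∞} p²·Y(p) = lim_{p→∞} p·L(p).
deg(num) = 1, deg(den) = 2, relative degree = 1, so p·L(p) → (leading num)/(leading den) = 0.25/1 = 0.25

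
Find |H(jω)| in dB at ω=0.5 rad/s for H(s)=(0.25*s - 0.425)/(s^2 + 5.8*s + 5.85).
Substitute s = j*0.5: H(j0.5) = -0.0507292 + 0.0485919j.
|H(j0.5)| = sqrt(Re² + Im²) = 0.07025.
20*log₁₀(0.07025) = -23.07 dB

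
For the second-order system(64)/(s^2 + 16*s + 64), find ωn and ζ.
Standard form: ωn²/(s²+2ζωn·s+ωn²).
const=64=ωn² → ωn=8, s coeff=16=2ζωn → ζ=1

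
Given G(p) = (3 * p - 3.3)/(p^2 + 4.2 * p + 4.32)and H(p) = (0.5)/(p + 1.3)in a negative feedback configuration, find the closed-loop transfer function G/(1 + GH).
Closed-loop T = G/(1+GH).
Numerator: G_num * H_den = 3*p^2 + 0.6*p - 4.29.
Denominator: G_den * H_den + G_num * H_num = (p^3 + 5.5*p^2 + 9.78*p + 5.616) + (1.5*p - 1.65) = p^3 + 5.5*p^2 + 11.28*p + 3.966.
T(p) = (3*p^2 + 0.6*p - 4.29)/(p^3 + 5.5*p^2 + 11.28*p + 3.966)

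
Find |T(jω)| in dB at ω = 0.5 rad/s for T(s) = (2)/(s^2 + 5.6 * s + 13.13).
Substitute s = j*0.5: T(j0.5) = 0.148272 - 0.0322331j.
|T(j0.5)| = sqrt(Re² + Im²) = 0.1517.
20*log₁₀(0.1517) = -16.38 dB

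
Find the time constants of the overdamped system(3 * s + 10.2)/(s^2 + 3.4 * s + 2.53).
Overdamped: real poles at -2.3, -1.1. τ = -1/pole → τ₁ = 0.4348, τ₂ = 0.9091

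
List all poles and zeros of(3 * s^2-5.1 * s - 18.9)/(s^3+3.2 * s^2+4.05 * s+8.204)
Set denominator = 0: s^3 + 3.2*s^2 + 4.05*s + 8.204 = (s + 2.8)(s^2 + 0.4*s + 2.93) = 0 → Poles: -0.2 + 1.7j, -0.2 - 1.7j, -2.8
Set numerator = 0: 3*s^2 - 5.1*s - 18.9 = 3*(s + 1.8)(s - 3.5) = 0 → Zeros: -1.8, 3.5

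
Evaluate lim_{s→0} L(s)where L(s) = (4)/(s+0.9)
DC gain = L(0) = num(0)/den(0) = 4/0.9 = 4.444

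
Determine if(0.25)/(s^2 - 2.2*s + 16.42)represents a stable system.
Denominator: s^2 - 2.2*s + 16.42. Poles: 1.1 + 3.9j, 1.1 - 3.9j. All Re(p)<0: No (unstable)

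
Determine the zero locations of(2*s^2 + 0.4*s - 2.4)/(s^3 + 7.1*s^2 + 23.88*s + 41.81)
Set numerator = 0: 2*s^2 + 0.4*s - 2.4 = 2*(s + 1.2)(s - 1) = 0 → Zeros: -1.2, 1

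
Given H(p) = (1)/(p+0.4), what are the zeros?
Numerator is a nonzero constant (1) → Zeros: none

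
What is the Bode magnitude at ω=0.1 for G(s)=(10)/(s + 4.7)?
Substitute s = j*0.1: G(j0.1) = 2.1267 - 0.0452489j.
|G(j0.1)| = sqrt(Re² + Im²) = 2.127.
20*log₁₀(2.127) = 6.56 dB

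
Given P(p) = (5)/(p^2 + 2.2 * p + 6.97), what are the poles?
Set denominator = 0: p^2 + 2.2*p + 6.97 = 0 → Poles: -1.1 + 2.4j, -1.1 - 2.4j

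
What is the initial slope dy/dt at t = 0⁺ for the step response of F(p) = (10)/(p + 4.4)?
IVT: y'(0⁺) = lim_{p→∞} p²·Y(p) = lim_{p→∞} p·F(p).
deg(num) = 0, deg(den) = 1, relative degree = 1, so p·F(p) → (leading num)/(leading den) = 10/1 = 10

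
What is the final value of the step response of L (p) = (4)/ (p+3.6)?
FVT: lim_{t→∞} y(t) = lim_{p→0} p*Y(p) where Y(p) = L(p)/p.
= lim_{p→0} L(p) = L(0) = num(0)/den(0) = 4/3.6 = 1.111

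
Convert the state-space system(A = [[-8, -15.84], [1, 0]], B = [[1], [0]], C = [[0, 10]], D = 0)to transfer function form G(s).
G(s) = C(sI - A)⁻¹B + D.
Characteristic polynomial det(sI - A) = s^2 + 8*s + 15.84.
Numerator from C·adj(sI-A)·B + D·det(sI-A) = 10.
G(s) = (10)/(s^2 + 8*s + 15.84)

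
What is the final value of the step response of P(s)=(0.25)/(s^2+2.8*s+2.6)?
FVT: lim_{t→∞} y(t) = lim_{s→0} s*Y(s) where Y(s) = P(s)/s.
= lim_{s→0} P(s) = P(0) = num(0)/den(0) = 0.25/2.6 = 0.09615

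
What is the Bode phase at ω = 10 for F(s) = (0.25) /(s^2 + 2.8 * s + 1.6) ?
Substitute s = j*10: F(j10) = -0.00235034 - 0.000668797j.
∠F(j10) = atan2(Im, Re) = atan2(-0.000668797, -0.00235034) = -164.12°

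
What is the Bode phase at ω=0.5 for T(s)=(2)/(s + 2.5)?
Substitute s = j*0.5: T(j0.5) = 0.769231 - 0.153846j.
∠T(j0.5) = atan2(Im, Re) = atan2(-0.153846, 0.769231) = -11.31°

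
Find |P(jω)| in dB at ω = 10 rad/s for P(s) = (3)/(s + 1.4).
Substitute s = j*10: P(j10) = 0.0411926 - 0.294233j.
|P(j10)| = sqrt(Re² + Im²) = 0.2971.
20*log₁₀(0.2971) = -10.54 dB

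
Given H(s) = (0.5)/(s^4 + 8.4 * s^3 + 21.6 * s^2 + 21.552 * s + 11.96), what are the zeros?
Numerator is a nonzero constant (0.5) → Zeros: none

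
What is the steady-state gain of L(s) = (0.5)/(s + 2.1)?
DC gain = L(0) = num(0)/den(0) = 0.5/2.1 = 0.2381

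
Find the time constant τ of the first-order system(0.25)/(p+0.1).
First-order system: τ = -1/pole. Pole = -0.1. τ = -1/(-0.1) = 10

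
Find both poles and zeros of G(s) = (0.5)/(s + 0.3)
Set denominator = 0: s + 0.3 = 0 → Poles: -0.3
Numerator is a nonzero constant (0.5) → Zeros: none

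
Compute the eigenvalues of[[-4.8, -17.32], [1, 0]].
Eigenvalues solve det(λI - A) = 0.
Characteristic polynomial: λ^2 + 4.8*λ + 17.32 = 0.
Roots: -2.4 + 3.4j, -2.4 - 3.4j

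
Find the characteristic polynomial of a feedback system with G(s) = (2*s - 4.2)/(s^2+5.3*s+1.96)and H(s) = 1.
Characteristic poly = G_den * H_den + G_num * H_num = (s^2 + 5.3*s + 1.96) + (2*s - 4.2) = s^2 + 7.3*s - 2.24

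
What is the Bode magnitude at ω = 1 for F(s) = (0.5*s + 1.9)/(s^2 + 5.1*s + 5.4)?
Substitute s = j*1: F(j1) = 0.240467 - 0.165087j.
|F(j1)| = sqrt(Re² + Im²) = 0.2917.
20*log₁₀(0.2917) = -10.70 dB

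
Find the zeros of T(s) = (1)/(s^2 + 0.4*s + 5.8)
Numerator is a nonzero constant (1) → Zeros: none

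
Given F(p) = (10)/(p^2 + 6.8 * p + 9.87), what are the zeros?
Numerator is a nonzero constant (10) → Zeros: none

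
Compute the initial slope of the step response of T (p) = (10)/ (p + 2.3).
IVT: y'(0⁺) = lim_{p→∞} p²·Y(p) = lim_{p→∞} p·T(p).
deg(num) = 0, deg(den) = 1, relative degree = 1, so p·T(p) → (leading num)/(leading den) = 10/1 = 10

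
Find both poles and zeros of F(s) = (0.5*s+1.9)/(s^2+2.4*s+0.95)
Set denominator = 0: s^2 + 2.4*s + 0.95 = (s + 1.9)(s + 0.5) = 0 → Poles: -0.5, -1.9
Set numerator = 0: 0.5*s + 1.9 = 0 → Zeros: -3.8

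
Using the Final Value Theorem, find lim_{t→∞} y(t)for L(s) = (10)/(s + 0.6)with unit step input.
FVT: lim_{t→∞} y(t) = lim_{s→0} s*Y(s) where Y(s) = L(s)/s.
= lim_{s→0} L(s) = L(0) = num(0)/den(0) = 10/0.6 = 16.67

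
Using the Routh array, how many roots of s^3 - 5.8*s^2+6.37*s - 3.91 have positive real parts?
Routh array:
s^3: [1, 6.37]; s^2: [-5.8, -3.91]; s^1: [5.69586]; s^0: [-3.91]
First column: [1, -5.8, 5.69586, -3.91]. Sign changes = RHP roots = 3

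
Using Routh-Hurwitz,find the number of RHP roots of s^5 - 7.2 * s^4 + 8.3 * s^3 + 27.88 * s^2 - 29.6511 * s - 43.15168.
Routh array:
s^5: [1, 8.3, -29.6511]; s^4: [-7.2, 27.88, -43.15168]; s^3: [12.1722, -35.6444]; s^2: [6.79596, -43.15168]; s^1: [41.6444]; s^0: [-43.15168]
First column: [1, -7.2, 12.1722, 6.79596, 41.6444, -43.15168]. Sign changes = RHP roots = 3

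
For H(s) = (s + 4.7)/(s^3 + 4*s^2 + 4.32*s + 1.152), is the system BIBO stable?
Denominator: s^3 + 4*s^2 + 4.32*s + 1.152 = (s + 0.4)(s + 1.2)(s + 2.4). Poles: -0.4, -1.2, -2.4. All Re(p)<0: Yes (stable)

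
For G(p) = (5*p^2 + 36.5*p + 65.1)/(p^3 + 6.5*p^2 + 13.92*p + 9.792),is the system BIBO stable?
Denominator: p^3 + 6.5*p^2 + 13.92*p + 9.792 = (p + 2.4)(p + 2.4)(p + 1.7). Poles: -1.7, -2.4, -2.4. All Re(p)<0: Yes (stable)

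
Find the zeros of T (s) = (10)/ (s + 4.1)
Numerator is a nonzero constant (10) → Zeros: none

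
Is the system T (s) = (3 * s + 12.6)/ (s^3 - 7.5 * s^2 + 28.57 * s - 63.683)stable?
Denominator: s^3 - 7.5*s^2 + 28.57*s - 63.683 = (s - 4.3)(s^2 - 3.2*s + 14.81). Poles: 1.6 + 3.5j, 1.6 - 3.5j, 4.3. All Re(p)<0: No (unstable)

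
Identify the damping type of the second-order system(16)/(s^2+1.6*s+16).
Standard form: ωn²/(s²+2ζωn·s+ωn²) gives ωn=4, ζ=0.2.
Underdamped (ζ = 0.2 < 1)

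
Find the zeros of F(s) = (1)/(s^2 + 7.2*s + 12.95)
Numerator is a nonzero constant (1) → Zeros: none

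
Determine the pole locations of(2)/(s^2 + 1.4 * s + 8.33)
Set denominator = 0: s^2 + 1.4*s + 8.33 = 0 → Poles: -0.7 + 2.8j, -0.7 - 2.8j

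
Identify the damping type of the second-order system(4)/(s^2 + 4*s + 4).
Standard form: ωn²/(s²+2ζωn·s+ωn²) gives ωn=2, ζ=1.
Critically damped (ζ = 1)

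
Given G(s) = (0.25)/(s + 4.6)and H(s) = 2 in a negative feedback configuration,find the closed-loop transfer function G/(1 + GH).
Closed-loop T = G/(1+GH).
Numerator: G_num * H_den = 0.25.
Denominator: G_den * H_den + G_num * H_num = (s + 4.6) + (0.5) = s + 5.1.
T(s) = (0.25)/(s + 5.1)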